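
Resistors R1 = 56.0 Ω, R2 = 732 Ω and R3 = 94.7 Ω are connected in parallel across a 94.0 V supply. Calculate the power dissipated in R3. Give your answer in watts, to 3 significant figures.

93.3 W

Each parallel branch sees the full supply voltage, so P = V²/R applies directly to the target branch.
P_R3 = V² / R3 = (94.0)² / 94.7 Ω = 93.31 W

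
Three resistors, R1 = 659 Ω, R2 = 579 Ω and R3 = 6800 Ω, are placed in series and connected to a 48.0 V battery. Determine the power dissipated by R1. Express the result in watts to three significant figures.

0.0235 W

In a series string the same current flows through every resistor — find that current, then P = I²R for the one we want.
R_total = 659 + 579 + 6800 = 8038 Ω
I = V / R_total = 48.0 / 8038 = 0.005972 A
P_R1 = I² × R1 = (0.005972)² × 659 = 0.02350 W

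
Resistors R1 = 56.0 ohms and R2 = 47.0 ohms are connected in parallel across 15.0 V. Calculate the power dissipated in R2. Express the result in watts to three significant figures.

R2 sits directly across the source, so P = V²/R with V = 15.0 V.
P_R2 = V² / R2 = (15.0)² / 47.0 Ω = 4.787 W

4.79 W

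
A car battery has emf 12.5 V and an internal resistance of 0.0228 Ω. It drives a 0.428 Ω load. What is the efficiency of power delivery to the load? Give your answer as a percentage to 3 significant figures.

η = P_load/(P_load+P_int) = I²R/(I²R+I²r) = R/(R+r) — the I² cancels for series elements.
η = R / (R + r) = 0.428 / (0.428 + 0.0228) = 0.9494

94.9 %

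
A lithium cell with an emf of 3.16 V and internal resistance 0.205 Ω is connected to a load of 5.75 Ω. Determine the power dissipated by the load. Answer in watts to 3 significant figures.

The internal resistance and the load are in series, so the same I flows through both; get I from ε/(r+R), then I²R for the load.
I = ε / (r + R) = 3.16 / (0.205 + 5.75) = 0.5306 A
P_load = I² R = (0.5306)² × 5.75 = 1.619 W

1.62 W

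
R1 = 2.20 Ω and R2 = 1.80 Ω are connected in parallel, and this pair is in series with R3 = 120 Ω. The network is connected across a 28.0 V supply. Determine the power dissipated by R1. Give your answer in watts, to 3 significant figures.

0.0239 W

Reduce the parallel combination to a single R_p; the circuit then becomes R_p in series with the remaining resistor.
R_p = (2.20×1.80)/(2.20+1.80) = 0.9900 Ω
R_total = R_p + 120 = 0.9900 + 120 = 121.0 Ω
I = V / R_total = 28.0 / 121.0 = 0.2314 A
Voltage across the parallel pair: V_p = I × R_p = 0.2314 × 0.9900 = 0.2291 V
R1 has V_p across it, so P = V_p²/R1.
P_R1 = (0.2291)² / 2.20 = 0.02386 W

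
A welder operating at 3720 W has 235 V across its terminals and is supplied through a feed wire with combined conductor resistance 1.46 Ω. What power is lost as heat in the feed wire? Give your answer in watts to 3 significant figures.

366 W

Only the current and the line resistance are needed for the I²R loss.
I = P / V = 3720 / 235 = 15.83 A through the feed wire.
P_line = I² R_line = (15.83)² × 1.46 = 365.8 W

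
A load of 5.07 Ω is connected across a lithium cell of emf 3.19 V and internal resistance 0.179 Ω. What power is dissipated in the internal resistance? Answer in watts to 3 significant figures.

The internal resistance carries the same current as the load; P_int = I²r.
I = ε / (r + R) = 3.19 / (0.179 + 5.07) = 0.6077 A
P_int = I² r = (0.6077)² × 0.179 = 0.06611 W

0.0661 W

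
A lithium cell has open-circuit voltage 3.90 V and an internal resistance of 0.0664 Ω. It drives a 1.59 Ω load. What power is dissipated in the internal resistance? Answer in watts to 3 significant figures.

0.368 W

Internal loss is I²r, with I set by the total series resistance r+R.
I = ε / (r + R) = 3.90 / (0.0664 + 1.59) = 2.355 A
P_int = I² r = (2.355)² × 0.0664 = 0.3681 W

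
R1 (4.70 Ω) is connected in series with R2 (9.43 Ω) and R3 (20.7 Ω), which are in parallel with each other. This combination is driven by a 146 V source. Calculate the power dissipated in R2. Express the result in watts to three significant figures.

759 W

Collapse R2‖R3 to a single equivalent, reducing the network to two series elements.
R_p = (9.43×20.7)/(9.43+20.7) = 6.479 Ω
R_total = 4.70 + 6.479 = 11.18 Ω
I = V / R_total = 146 / 11.18 = 13.06 A
Voltage across the parallel pair: V_p = I × R_p = 13.06 × 6.479 = 84.61 V
R2 sees V_p directly, so P = V_p² / R2.
P_R2 = (84.61)² / 9.43 = 759.2 W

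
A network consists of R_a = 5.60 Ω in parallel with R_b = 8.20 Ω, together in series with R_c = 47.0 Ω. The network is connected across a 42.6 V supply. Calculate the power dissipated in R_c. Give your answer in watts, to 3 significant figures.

33.7 W

Collapse the R_a‖R_b pair into one equivalent R_p; then R_p and R_c form a series string.
R_p = (5.60×8.20)/(5.60+8.20) = 3.328 Ω
R_total = R_p + 47.0 = 3.328 + 47.0 = 50.33 Ω
I = V / R_total = 42.6 / 50.33 = 0.8465 A
R_c carries the full series current, so P = I²R.
P_R_c = (0.8465)² × 47.0 = 33.67 W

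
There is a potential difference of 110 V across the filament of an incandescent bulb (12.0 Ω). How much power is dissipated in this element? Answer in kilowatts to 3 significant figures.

Voltage and resistance are given, so P = V²/R is the one-step route.
P = (110 V)² / 12.0 Ω = 1008 W

1.01 kW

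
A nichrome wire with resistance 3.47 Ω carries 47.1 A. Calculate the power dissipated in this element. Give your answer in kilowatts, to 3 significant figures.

Current and resistance are given, so P = I²R is the direct form.
P = (47.10 A)² × 3.47 Ω = 7698 W

7.70 kW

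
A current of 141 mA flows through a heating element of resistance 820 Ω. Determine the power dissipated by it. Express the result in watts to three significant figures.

16.3 W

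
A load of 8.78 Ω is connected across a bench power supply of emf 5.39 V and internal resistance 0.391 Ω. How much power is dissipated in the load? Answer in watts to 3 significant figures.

3.03 W

Find the circuit current first, then P = I²R for the load (series elements share I).
I = ε / (r + R) = 5.39 / (0.391 + 8.78) = 0.5877 A
P_load = I² R = (0.5877)² × 8.78 = 3.033 W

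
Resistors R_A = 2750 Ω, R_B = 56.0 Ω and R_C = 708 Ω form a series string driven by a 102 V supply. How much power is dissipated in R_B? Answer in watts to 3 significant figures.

0.0472 W

The current is common to all series resistors; compute it, then apply P = I²R for the target.
R_total = 2750 + 56.0 + 708 = 3514 Ω
I = V / R_total = 102 / 3514 = 0.02903 A
P_R_B = I² × R_B = (0.02903)² × 56.0 = 0.04718 W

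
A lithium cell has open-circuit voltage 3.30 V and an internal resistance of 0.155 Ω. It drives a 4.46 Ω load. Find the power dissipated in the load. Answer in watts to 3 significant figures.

2.28 W

Load and internal resistance form a series loop — compute the loop current, then the load power via I²R.
I = ε / (r + R) = 3.30 / (0.155 + 4.46) = 0.7151 A
P_load = I² R = (0.7151)² × 4.46 = 2.280 W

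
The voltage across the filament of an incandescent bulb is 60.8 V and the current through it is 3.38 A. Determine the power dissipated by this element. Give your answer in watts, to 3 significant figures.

206 W

Since both terminal voltage and current are stated, P = V I gives the power in one step.
P = 60.8 V × 3.380 A = 205.5 W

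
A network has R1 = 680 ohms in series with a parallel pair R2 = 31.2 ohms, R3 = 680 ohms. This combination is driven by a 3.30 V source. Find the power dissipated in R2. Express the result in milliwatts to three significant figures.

0.616 mW

First combine the parallel branches into one equivalent R_p, then R1 + R_p is a series pair.
R_p = (31.2×680)/(31.2+680) = 29.83 Ω
R_total = 680 + 29.83 = 709.8 Ω
I = V / R_total = 3.30 / 709.8 = 0.004649 A
Voltage across the parallel pair: V_p = I × R_p = 0.004649 × 29.83 = 0.1387 V
With V_p across R2, its power is V_p²/R2.
P_R2 = (0.1387)² / 31.2 = 0.0006165 W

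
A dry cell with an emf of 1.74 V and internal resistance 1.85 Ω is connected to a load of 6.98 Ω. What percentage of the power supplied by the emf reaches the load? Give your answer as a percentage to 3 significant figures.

The source delivers εI, of which I²R reaches the load and I²r is lost; since I is common, η = R/(R+r).
η = R / (R + r) = 6.98 / (6.98 + 1.85) = 0.7905

79.0 %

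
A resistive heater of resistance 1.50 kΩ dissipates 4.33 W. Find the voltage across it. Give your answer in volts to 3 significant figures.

80.6 V

Inverting the appropriate power form: V = √(P R).
V = √(4.33 × 1500) = 80.59 V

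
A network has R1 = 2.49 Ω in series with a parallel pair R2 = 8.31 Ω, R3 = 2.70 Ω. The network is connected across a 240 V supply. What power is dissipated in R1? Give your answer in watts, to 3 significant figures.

7000 W

First combine the parallel branches into one equivalent R_p, then R1 + R_p is a series pair.
R_p = (8.31×2.70)/(8.31+2.70) = 2.038 Ω
R_total = 2.49 + 2.038 = 4.528 Ω
I = V / R_total = 240 / 4.528 = 53.01 A
All the current flows through R1; use P = I²R.
P_R1 = (53.01)² × 2.49 = 6996 W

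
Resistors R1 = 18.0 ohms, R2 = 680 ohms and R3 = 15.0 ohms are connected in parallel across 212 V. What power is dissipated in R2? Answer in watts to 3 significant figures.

66.1 W

Every branch has 212 V across it, so for R2 the power is simply V²/R.
P_R2 = V² / R2 = (212)² / 680 Ω = 66.09 W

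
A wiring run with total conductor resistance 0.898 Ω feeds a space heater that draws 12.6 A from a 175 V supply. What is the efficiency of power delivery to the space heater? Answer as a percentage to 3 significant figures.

The wiring run carries the full 12.6 A.
P_line = I² R_line = (12.60)² × 0.898 = 142.6 W
P_source = V I = 175 × 12.60 = 2205 W; P_load = 2062 W
η = P_load / P_source = 2062 / 2205 = 0.9353

93.5 %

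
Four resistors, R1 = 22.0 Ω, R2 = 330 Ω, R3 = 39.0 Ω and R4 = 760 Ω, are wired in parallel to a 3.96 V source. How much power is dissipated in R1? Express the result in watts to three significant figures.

R1 sits directly across the source, so P = V²/R with V = 3.96 V.
P_R1 = V² / R1 = (3.96)² / 22.0 Ω = 0.7128 W

0.713 W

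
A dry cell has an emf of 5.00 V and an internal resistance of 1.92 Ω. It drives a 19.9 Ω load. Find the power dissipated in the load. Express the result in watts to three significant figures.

Find the circuit current first, then P = I²R for the load (series elements share I).
I = ε / (r + R) = 5.00 / (1.92 + 19.9) = 0.2291 A
P_load = I² R = (0.2291)² × 19.9 = 1.045 W

1.04 W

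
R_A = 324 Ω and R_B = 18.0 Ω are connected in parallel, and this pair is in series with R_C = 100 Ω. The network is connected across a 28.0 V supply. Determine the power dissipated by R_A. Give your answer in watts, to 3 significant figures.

0.0514 W

Reduce the parallel combination to a single R_p; the circuit then becomes R_p in series with the remaining resistor.
R_p = (324×18.0)/(324+18.0) = 17.05 Ω
R_total = R_p + 100 = 17.05 + 100 = 117.1 Ω
I = V / R_total = 28.0 / 117.1 = 0.2392 A
Voltage across the parallel pair: V_p = I × R_p = 0.2392 × 17.05 = 4.079 V
R_A sits across V_p; its power is V_p²/R.
P_R_A = (4.079)² / 324 = 0.05136 W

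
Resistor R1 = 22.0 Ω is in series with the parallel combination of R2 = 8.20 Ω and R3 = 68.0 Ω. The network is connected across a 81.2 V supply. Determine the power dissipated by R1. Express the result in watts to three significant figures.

169 W

Collapse R2‖R3 to a single equivalent, reducing the network to two series elements.
R_p = (8.20×68.0)/(8.20+68.0) = 7.318 Ω
R_total = 22.0 + 7.318 = 29.32 Ω
I = V / R_total = 81.2 / 29.32 = 2.770 A
R1 is in the main series path, so its power is I²R1.
P_R1 = (2.770)² × 22.0 = 168.8 W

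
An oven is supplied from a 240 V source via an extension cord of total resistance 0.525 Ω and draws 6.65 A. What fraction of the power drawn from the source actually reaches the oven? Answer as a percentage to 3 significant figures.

The extension cord carries the full 6.65 A.
P_line = I² R_line = (6.650)² × 0.525 = 23.22 W
P_source = V I = 240 × 6.650 = 1596 W; P_load = 1573 W
η = P_load / P_source = 1573 / 1596 = 0.9855

98.5 %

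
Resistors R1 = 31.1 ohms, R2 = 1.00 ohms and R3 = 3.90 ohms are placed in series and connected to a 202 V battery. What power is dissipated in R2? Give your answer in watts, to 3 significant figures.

Series elements share the same current, so find I first, then use P = I²R.
R_total = 31.1 + 1.00 + 3.90 = 36.00 Ω
I = V / R_total = 202 / 36.00 = 5.611 A
P_R2 = I² × R2 = (5.611)² × 1.00 = 31.48 W

31.5 W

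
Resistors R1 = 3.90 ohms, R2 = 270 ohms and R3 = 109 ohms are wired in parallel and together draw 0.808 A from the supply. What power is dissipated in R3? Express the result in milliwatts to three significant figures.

Parallel branches share V, not I — compute V via R_eq, then use V²/R for the target branch.
1/R_eq = 1/3.90 + 1/270 + 1/109 ⇒ R_eq = 3.713 Ω
V = I_total × R_eq = 0.8080 × 3.713 = 3.001 V
P_R3 = V² / R3 = (3.001)² / 109 = 0.08260 W

82.6 mW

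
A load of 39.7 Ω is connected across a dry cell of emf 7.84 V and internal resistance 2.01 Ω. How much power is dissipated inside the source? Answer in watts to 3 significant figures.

The internal resistance carries the same current as the load; P_int = I²r.
I = ε / (r + R) = 7.84 / (2.01 + 39.7) = 0.1880 A
P_int = I² r = (0.1880)² × 2.01 = 0.07101 W

0.0710 W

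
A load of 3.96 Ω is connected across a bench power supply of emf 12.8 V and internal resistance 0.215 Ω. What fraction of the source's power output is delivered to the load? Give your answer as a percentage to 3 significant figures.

94.9 %

η = P_load/(P_load+P_int) = I²R/(I²R+I²r) = R/(R+r) — the I² cancels for series elements.
η = R / (R + r) = 3.96 / (3.96 + 0.215) = 0.9485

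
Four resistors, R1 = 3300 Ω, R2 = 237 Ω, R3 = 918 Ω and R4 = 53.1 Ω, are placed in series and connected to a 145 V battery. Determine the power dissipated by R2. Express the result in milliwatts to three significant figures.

The current is common to all series resistors; compute it, then apply P = I²R for the target.
R_total = 3300 + 237 + 918 + 53.1 = 4508 Ω
I = V / R_total = 145 / 4508 = 0.03216 A
P_R2 = I² × R2 = (0.03216)² × 237 = 0.2452 W

245 mW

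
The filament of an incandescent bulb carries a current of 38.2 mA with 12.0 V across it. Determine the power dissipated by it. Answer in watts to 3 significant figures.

0.458 W

V and I are known directly — P = V I, no intermediate step needed.
P = 12.0 V × 0.03820 A = 0.4584 W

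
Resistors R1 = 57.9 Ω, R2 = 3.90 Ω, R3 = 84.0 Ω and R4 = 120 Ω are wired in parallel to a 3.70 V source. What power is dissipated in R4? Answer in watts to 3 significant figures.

0.114 W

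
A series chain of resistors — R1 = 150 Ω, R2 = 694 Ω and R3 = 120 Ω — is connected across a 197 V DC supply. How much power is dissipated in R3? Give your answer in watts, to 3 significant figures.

In a series string the same current flows through every resistor — find that current, then P = I²R for the one we want.
R_total = 150 + 694 + 120 = 964.0 Ω
I = V / R_total = 197 / 964.0 = 0.2044 A
P_R3 = I² × R3 = (0.2044)² × 120 = 5.011 W

5.01 W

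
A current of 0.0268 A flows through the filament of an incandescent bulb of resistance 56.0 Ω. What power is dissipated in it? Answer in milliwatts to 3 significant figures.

40.2 mW

Knowing I and R, the power is just I²R — no need to find V first.
P = (0.02680 A)² × 56.0 Ω = 0.04022 W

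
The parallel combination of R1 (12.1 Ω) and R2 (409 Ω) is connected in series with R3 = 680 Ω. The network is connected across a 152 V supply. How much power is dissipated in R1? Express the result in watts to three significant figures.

0.551 W

Collapse the R1‖R2 pair into one equivalent R_p; then R_p and R3 form a series string.
R_p = (12.1×409)/(12.1+409) = 11.75 Ω
R_total = R_p + 680 = 11.75 + 680 = 691.8 Ω
I = V / R_total = 152 / 691.8 = 0.2197 A
Voltage across the parallel pair: V_p = I × R_p = 0.2197 × 11.75 = 2.582 V
R1 sits across V_p; its power is V_p²/R.
P_R1 = (2.582)² / 12.1 = 0.5511 W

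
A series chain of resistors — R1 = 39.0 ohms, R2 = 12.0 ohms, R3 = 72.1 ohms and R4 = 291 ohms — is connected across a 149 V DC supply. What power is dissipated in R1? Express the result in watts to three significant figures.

5.05 W

The current is common to all series resistors; compute it, then apply P = I²R for the target.
R_total = 39.0 + 12.0 + 72.1 + 291 = 414.1 Ω
I = V / R_total = 149 / 414.1 = 0.3598 A
P_R1 = I² × R1 = (0.3598)² × 39.0 = 5.049 W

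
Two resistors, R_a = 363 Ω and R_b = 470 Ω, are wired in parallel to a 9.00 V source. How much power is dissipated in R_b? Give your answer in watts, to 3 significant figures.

Every branch has 9.00 V across it, so for R_b the power is simply V²/R.
P_R_b = V² / R_b = (9.00)² / 470 Ω = 0.1723 W

0.172 W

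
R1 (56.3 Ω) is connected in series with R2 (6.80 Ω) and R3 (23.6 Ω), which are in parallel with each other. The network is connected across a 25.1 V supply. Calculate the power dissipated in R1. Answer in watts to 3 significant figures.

9.35 W

Collapse R2‖R3 to a single equivalent, reducing the network to two series elements.
R_p = (6.80×23.6)/(6.80+23.6) = 5.279 Ω
R_total = 56.3 + 5.279 = 61.58 Ω
I = V / R_total = 25.1 / 61.58 = 0.4076 A
R1 carries the full series current, so P = I²R.
P_R1 = (0.4076)² × 56.3 = 9.354 W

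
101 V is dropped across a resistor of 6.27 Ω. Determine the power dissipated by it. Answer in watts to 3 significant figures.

V and R are stated; P = V²/R avoids computing the current.
P = (101 V)² / 6.27 Ω = 1627 W

1630 W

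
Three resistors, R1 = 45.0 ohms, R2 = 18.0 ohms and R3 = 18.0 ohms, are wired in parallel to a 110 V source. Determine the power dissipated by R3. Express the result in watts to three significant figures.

672 W

The supply voltage appears across each parallel branch — just use P = V²/R3.
P_R3 = V² / R3 = (110)² / 18.0 Ω = 672.2 W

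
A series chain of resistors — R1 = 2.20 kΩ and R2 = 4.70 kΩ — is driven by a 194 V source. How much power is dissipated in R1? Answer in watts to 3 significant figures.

Series elements share the same current, so find I first, then use P = I²R.
R_total = (2.20 + 4.70) kΩ = 6900 Ω
I = V / R_total = 194 / 6900 = 0.02812 A
P_R1 = I² × R1 = (0.02812)² × 2200 = 1.739 W

1.74 W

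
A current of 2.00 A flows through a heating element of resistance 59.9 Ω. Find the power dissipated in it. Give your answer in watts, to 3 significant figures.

Knowing I and R, the power is just I²R — no need to find V first.
P = (2.000 A)² × 59.9 Ω = 239.6 W

240 W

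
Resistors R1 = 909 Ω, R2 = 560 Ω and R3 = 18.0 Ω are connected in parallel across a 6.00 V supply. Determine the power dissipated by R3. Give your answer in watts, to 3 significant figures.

Every branch has 6.00 V across it, so for R3 the power is simply V²/R.
P_R3 = V² / R3 = (6.00)² / 18.0 Ω = 2.000 W

2.00 W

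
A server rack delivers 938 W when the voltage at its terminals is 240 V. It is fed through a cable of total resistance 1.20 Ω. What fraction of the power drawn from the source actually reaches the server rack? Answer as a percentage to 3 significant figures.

98.1 %

I = P / V = 938 / 240 = 3.908 A through the cable.
P_line = I² R_line = (3.908)² × 1.20 = 18.33 W
P_source = P_load + P_line = 938.0 + 18.33 = 956.3 W
η = P_load / P_source = 938.0 / 956.3 = 0.9808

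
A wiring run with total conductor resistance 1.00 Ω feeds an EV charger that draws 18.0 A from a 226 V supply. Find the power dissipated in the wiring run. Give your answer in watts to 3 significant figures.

324 W

Line loss is just I²R for the cable — we know both I and R_line directly.
The wiring run carries the full 18.0 A.
P_line = I² R_line = (18.00)² × 1.00 = 324.0 W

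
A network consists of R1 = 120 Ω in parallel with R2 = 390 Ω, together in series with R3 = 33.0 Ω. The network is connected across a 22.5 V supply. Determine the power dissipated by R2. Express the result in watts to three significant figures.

Combine R1 and R2 into their parallel equivalent first, reducing the network to two series resistors.
R_p = (120×390)/(120+390) = 91.76 Ω
R_total = R_p + 33.0 = 91.76 + 33.0 = 124.8 Ω
I = V / R_total = 22.5 / 124.8 = 0.1803 A
Voltage across the parallel pair: V_p = I × R_p = 0.1803 × 91.76 = 16.55 V
Use P = V²/R for R2 with V = V_p.
P_R2 = (16.55)² / 390 = 0.7022 W

0.702 W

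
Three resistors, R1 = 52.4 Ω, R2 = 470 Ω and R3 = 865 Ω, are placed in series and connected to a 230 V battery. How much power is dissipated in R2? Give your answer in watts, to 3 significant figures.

Since the resistors are in series they all carry the loop current I = V/R_total; the power in any one is I²R.
R_total = 52.4 + 470 + 865 = 1387 Ω
I = V / R_total = 230 / 1387 = 0.1658 A
P_R2 = I² × R2 = (0.1658)² × 470 = 12.92 W

12.9 W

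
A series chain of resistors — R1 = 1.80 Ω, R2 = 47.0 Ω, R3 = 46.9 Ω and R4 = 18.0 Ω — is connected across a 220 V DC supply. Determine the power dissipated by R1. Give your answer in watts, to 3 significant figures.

6.74 W

Every series element carries the same I. Get I from the total resistance, then P = I² × R1.
R_total = 1.80 + 47.0 + 46.9 + 18.0 = 113.7 Ω
I = V / R_total = 220 / 113.7 = 1.935 A
P_R1 = I² × R1 = (1.935)² × 1.80 = 6.739 W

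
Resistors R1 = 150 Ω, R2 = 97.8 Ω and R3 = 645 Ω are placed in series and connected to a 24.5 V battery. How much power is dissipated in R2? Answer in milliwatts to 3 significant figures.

73.6 mW

The current is common to all series resistors; compute it, then apply P = I²R for the target.
R_total = 150 + 97.8 + 645 = 892.8 Ω
I = V / R_total = 24.5 / 892.8 = 0.02744 A
P_R2 = I² × R2 = (0.02744)² × 97.8 = 0.07365 W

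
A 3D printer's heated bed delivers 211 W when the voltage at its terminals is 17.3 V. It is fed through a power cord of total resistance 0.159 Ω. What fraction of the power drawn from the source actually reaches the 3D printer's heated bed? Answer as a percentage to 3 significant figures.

I = P / V = 211 / 17.3 = 12.20 A through the power cord.
P_line = I² R_line = (12.20)² × 0.159 = 23.65 W
P_source = P_load + P_line = 211.0 + 23.65 = 234.7 W
η = P_load / P_source = 211.0 / 234.7 = 0.8992

89.9 %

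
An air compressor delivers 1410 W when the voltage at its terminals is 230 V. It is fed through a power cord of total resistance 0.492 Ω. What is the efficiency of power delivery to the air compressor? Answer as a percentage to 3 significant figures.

98.7 %

I = P / V = 1410 / 230 = 6.130 A through the power cord.
P_line = I² R_line = (6.130)² × 0.492 = 18.49 W
P_source = P_load + P_line = 1410 + 18.49 = 1428 W
η = P_load / P_source = 1410 / 1428 = 0.9871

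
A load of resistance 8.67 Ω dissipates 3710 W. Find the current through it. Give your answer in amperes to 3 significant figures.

20.7 A

From P = V I = I²R = V²/R, with the two given quantities we get I = √(P / R).
I = √(3710 / 8.67) = 20.69 A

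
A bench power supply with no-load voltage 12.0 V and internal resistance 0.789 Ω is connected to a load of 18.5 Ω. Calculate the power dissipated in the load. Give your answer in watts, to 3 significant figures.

7.16 W

With r and R in series, I = ε/(r+R); the load dissipates I²R.
I = ε / (r + R) = 12.0 / (0.789 + 18.5) = 0.6221 A
P_load = I² R = (0.6221)² × 18.5 = 7.160 W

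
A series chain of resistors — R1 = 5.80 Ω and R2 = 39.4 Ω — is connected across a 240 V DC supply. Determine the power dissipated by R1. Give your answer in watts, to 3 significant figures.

Since the resistors are in series they all carry the loop current I = V/R_total; the power in any one is I²R.
R_total = 5.80 + 39.4 = 45.20 Ω
I = V / R_total = 240 / 45.20 = 5.310 A
P_R1 = I² × R1 = (5.310)² × 5.80 = 163.5 W

164 W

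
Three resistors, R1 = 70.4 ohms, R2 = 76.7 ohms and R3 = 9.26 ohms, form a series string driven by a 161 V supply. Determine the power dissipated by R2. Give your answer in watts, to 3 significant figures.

81.3 W

Every series element carries the same I. Get I from the total resistance, then P = I² × R2.
R_total = 70.4 + 76.7 + 9.26 = 156.4 Ω
I = V / R_total = 161 / 156.4 = 1.030 A
P_R2 = I² × R2 = (1.030)² × 76.7 = 81.32 W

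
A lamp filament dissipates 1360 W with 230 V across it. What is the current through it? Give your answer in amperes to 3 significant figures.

5.91 A

Inverting the appropriate power form: I = P / V.
I = 1360 / 230 = 5.913 A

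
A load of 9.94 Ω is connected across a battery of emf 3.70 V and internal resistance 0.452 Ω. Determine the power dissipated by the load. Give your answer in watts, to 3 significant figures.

1.26 W

Find the circuit current first, then P = I²R for the load (series elements share I).
I = ε / (r + R) = 3.70 / (0.452 + 9.94) = 0.3560 A
P_load = I² R = (0.3560)² × 9.94 = 1.260 W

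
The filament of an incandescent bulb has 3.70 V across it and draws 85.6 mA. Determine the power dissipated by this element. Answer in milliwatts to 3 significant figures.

Since both terminal voltage and current are stated, P = V I gives the power in one step.
P = 3.70 V × 0.08560 A = 0.3167 W

317 mW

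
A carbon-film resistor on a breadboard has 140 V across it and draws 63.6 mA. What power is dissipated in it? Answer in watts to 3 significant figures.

8.90 W

With V and I both given, power follows immediately from P = V I.
P = 140 V × 0.06360 A = 8.904 W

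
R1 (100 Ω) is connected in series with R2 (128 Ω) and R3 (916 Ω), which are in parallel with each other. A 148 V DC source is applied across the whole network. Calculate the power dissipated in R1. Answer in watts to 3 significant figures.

Collapse R2‖R3 to a single equivalent, reducing the network to two series elements.
R_p = (128×916)/(128+916) = 112.3 Ω
R_total = 100 + 112.3 = 212.3 Ω
I = V / R_total = 148 / 212.3 = 0.6971 A
All the current flows through R1; use P = I²R.
P_R1 = (0.6971)² × 100 = 48.60 W

48.6 W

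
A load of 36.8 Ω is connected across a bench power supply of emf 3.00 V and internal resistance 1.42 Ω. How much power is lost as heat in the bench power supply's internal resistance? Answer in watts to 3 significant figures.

Internal loss is I²r, with I set by the total series resistance r+R.
I = ε / (r + R) = 3.00 / (1.42 + 36.8) = 0.07849 A
P_int = I² r = (0.07849)² × 1.42 = 0.008749 W

0.00875 W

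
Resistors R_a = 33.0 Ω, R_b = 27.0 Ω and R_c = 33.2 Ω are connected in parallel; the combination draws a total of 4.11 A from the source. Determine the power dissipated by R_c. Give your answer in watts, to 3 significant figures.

53.6 W

Only the total current is stated, so first find the parallel equivalent to get the voltage across the combination.
1/R_eq = 1/33.0 + 1/27.0 + 1/33.2 ⇒ R_eq = 10.26 Ω
V = I_total × R_eq = 4.110 × 10.26 = 42.17 V
P_R_c = V² / R_c = (42.17)² / 33.2 = 53.57 W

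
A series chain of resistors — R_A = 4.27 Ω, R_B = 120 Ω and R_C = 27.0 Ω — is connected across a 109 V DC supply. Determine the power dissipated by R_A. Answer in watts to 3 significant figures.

Since the resistors are in series they all carry the loop current I = V/R_total; the power in any one is I²R.
R_total = 4.27 + 120 + 27.0 = 151.3 Ω
I = V / R_total = 109 / 151.3 = 0.7206 A
P_R_A = I² × R_A = (0.7206)² × 4.27 = 2.217 W

2.22 W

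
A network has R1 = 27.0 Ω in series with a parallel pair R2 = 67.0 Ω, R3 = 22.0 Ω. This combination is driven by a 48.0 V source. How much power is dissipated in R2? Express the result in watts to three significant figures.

4.97 W

Collapse R2‖R3 to a single equivalent, reducing the network to two series elements.
R_p = (67.0×22.0)/(67.0+22.0) = 16.56 Ω
R_total = 27.0 + 16.56 = 43.56 Ω
I = V / R_total = 48.0 / 43.56 = 1.102 A
Voltage across the parallel pair: V_p = I × R_p = 1.102 × 16.56 = 18.25 V
R2 is across V_p, so use P = V²/R for that branch.
P_R2 = (18.25)² / 67.0 = 4.971 W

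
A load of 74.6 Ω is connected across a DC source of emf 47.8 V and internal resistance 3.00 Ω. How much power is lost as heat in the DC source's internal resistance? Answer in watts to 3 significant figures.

1.14 W

Internal loss is I²r, with I set by the total series resistance r+R.
I = ε / (r + R) = 47.8 / (3.00 + 74.6) = 0.6160 A
P_int = I² r = (0.6160)² × 3.00 = 1.138 W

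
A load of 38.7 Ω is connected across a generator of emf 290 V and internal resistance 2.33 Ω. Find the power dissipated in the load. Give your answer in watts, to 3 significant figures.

1930 W

Find the circuit current first, then P = I²R for the load (series elements share I).
I = ε / (r + R) = 290 / (2.33 + 38.7) = 7.068 A
P_load = I² R = (7.068)² × 38.7 = 1933 W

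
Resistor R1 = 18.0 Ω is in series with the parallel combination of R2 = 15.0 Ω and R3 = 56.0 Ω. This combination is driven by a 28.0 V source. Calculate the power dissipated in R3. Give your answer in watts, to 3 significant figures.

2.20 W

Reduce the parallel pair to R_p first; the network is then a simple series string.
R_p = (15.0×56.0)/(15.0+56.0) = 11.83 Ω
R_total = 18.0 + 11.83 = 29.83 Ω
I = V / R_total = 28.0 / 29.83 = 0.9386 A
Voltage across the parallel pair: V_p = I × R_p = 0.9386 × 11.83 = 11.10 V
With V_p across R3, its power is V_p²/R3.
P_R3 = (11.10)² / 56.0 = 2.202 W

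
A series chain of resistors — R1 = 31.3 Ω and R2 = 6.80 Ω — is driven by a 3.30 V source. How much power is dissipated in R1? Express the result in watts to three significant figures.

Series elements share the same current, so find I first, then use P = I²R.
R_total = 31.3 + 6.80 = 38.10 Ω
I = V / R_total = 3.30 / 38.10 = 0.08661 A
P_R1 = I² × R1 = (0.08661)² × 31.3 = 0.2348 W

0.235 W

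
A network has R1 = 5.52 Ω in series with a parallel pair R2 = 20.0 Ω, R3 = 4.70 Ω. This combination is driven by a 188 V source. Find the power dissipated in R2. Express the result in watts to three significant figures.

294 W

Reduce the parallel pair to R_p first; the network is then a simple series string.
R_p = (20.0×4.70)/(20.0+4.70) = 3.806 Ω
R_total = 5.52 + 3.806 = 9.326 Ω
I = V / R_total = 188 / 9.326 = 20.16 A
Voltage across the parallel pair: V_p = I × R_p = 20.16 × 3.806 = 76.72 V
With V_p across R2, its power is V_p²/R2.
P_R2 = (76.72)² / 20.0 = 294.3 W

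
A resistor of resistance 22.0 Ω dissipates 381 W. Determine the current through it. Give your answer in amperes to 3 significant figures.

4.16 A

Rearranging the power relation for the two known quantities gives I = √(P / R).
I = √(381 / 22.0) = 4.162 A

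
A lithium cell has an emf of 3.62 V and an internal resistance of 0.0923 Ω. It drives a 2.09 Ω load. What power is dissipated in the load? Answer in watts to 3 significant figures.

Load and internal resistance form a series loop — compute the loop current, then the load power via I²R.
I = ε / (r + R) = 3.62 / (0.0923 + 2.09) = 1.659 A
P_load = I² R = (1.659)² × 2.09 = 5.751 W

5.75 W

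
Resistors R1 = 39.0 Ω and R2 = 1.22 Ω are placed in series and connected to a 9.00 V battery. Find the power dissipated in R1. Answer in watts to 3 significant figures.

1.95 W

Since the resistors are in series they all carry the loop current I = V/R_total; the power in any one is I²R.
R_total = 39.0 + 1.22 = 40.22 Ω
I = V / R_total = 9.00 / 40.22 = 0.2238 A
P_R1 = I² × R1 = (0.2238)² × 39.0 = 1.953 W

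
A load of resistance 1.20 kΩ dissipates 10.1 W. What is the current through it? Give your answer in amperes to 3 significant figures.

Inverting the appropriate power form: I = √(P / R).
I = √(10.1 / 1200) = 0.09174 A

0.0917 A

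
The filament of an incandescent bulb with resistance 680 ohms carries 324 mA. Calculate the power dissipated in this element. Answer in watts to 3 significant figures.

Knowing I and R, the power is just I²R — no need to find V first.
P = (0.3240 A)² × 680 Ω = 71.38 W

71.4 W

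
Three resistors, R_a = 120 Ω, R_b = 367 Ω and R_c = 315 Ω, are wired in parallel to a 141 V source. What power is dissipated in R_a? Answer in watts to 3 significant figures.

R_a sits directly across the source, so P = V²/R with V = 141 V.
P_R_a = V² / R_a = (141)² / 120 Ω = 165.7 W

166 W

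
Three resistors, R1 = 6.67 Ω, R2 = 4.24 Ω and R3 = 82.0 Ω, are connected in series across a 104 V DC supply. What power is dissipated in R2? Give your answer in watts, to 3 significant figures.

The current is common to all series resistors; compute it, then apply P = I²R for the target.
R_total = 6.67 + 4.24 + 82.0 = 92.91 Ω
I = V / R_total = 104 / 92.91 = 1.119 A
P_R2 = I² × R2 = (1.119)² × 4.24 = 5.313 W

5.31 W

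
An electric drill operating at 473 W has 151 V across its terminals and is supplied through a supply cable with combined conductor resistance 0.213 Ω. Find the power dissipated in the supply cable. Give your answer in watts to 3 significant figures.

2.09 W

The supply cable is a series resistance carrying the load current; its dissipation is I²R_line.
I = P / V = 473 / 151 = 3.132 A through the supply cable.
P_line = I² R_line = (3.132)² × 0.213 = 2.090 W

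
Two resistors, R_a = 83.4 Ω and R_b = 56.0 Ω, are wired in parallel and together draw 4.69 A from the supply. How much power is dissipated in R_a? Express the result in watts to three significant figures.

296 W

We need the common branch voltage; get it from I_total × R_eq, then P = V²/R for the branch.
1/R_eq = 1/83.4 + 1/56.0 ⇒ R_eq = 33.50 Ω
V = I_total × R_eq = 4.690 × 33.50 = 157.1 V
P_R_a = V² / R_a = (157.1)² / 83.4 = 296.0 W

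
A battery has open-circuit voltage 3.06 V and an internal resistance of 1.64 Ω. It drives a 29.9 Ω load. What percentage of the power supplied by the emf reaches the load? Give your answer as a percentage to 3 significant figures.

94.8 %

The source delivers εI, of which I²R reaches the load and I²r is lost; since I is common, η = R/(R+r).
η = R / (R + r) = 29.9 / (29.9 + 1.64) = 0.9480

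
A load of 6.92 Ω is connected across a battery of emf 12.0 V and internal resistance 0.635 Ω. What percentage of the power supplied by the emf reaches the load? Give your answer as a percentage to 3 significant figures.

91.6 %

Efficiency is P_load / P_total. With a series r and R sharing the same I, P = I²R for each, so η = R/(R+r).
η = R / (R + r) = 6.92 / (6.92 + 0.635) = 0.9159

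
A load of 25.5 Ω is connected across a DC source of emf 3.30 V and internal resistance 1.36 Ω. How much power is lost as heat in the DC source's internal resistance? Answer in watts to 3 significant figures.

0.0205 W

The internal resistance carries the same current as the load; P_int = I²r.
I = ε / (r + R) = 3.30 / (1.36 + 25.5) = 0.1229 A
P_int = I² r = (0.1229)² × 1.36 = 0.02053 W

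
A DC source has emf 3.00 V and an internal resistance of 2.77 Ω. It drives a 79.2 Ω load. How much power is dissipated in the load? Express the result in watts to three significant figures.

With r and R in series, I = ε/(r+R); the load dissipates I²R.
I = ε / (r + R) = 3.00 / (2.77 + 79.2) = 0.03660 A
P_load = I² R = (0.03660)² × 79.2 = 0.1061 W

0.106 W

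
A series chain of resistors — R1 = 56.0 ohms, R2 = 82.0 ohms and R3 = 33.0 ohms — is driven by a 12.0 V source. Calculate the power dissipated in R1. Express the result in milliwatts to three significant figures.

In a series string the same current flows through every resistor — find that current, then P = I²R for the one we want.
R_total = 56.0 + 82.0 + 33.0 = 171.0 Ω
I = V / R_total = 12.0 / 171.0 = 0.07018 A
P_R1 = I² × R1 = (0.07018)² × 56.0 = 0.2758 W

276 mW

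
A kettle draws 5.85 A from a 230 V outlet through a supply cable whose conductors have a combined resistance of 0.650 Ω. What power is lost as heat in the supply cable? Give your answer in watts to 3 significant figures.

The supply cable and load are in series, so the same current flows in both; the loss is I²R_line.
The supply cable carries the full 5.85 A.
P_line = I² R_line = (5.850)² × 0.650 = 22.24 W

22.2 W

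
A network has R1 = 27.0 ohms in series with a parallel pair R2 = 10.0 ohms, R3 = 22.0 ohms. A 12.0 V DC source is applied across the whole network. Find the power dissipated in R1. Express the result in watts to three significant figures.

Collapse R2‖R3 to a single equivalent, reducing the network to two series elements.
R_p = (10.0×22.0)/(10.0+22.0) = 6.875 Ω
R_total = 27.0 + 6.875 = 33.88 Ω
I = V / R_total = 12.0 / 33.88 = 0.3542 A
All the current flows through R1; use P = I²R.
P_R1 = (0.3542)² × 27.0 = 3.388 W

3.39 W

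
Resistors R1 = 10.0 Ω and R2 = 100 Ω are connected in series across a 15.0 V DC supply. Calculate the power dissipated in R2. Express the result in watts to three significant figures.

1.86 W

The current is common to all series resistors; compute it, then apply P = I²R for the target.
R_total = 10.0 + 100 = 110.0 Ω
I = V / R_total = 15.0 / 110.0 = 0.1364 A
P_R2 = I² × R2 = (0.1364)² × 100 = 1.860 W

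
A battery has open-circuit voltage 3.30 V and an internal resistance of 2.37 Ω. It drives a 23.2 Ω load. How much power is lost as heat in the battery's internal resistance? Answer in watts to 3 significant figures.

r is in series with the load, so it carries the full circuit current — the loss in it is I²r.
I = ε / (r + R) = 3.30 / (2.37 + 23.2) = 0.1291 A
P_int = I² r = (0.1291)² × 2.37 = 0.03947 W

0.0395 W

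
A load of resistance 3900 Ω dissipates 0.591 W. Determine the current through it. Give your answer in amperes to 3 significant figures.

Inverting the appropriate power form: I = √(P / R).
I = √(0.591 / 3900) = 0.01231 A

0.0123 A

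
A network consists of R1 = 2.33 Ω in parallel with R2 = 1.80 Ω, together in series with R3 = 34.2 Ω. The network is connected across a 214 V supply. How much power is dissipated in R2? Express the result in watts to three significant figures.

21.2 W

Reduce the parallel combination to a single R_p; the circuit then becomes R_p in series with the remaining resistor.
R_p = (2.33×1.80)/(2.33+1.80) = 1.015 Ω
R_total = R_p + 34.2 = 1.015 + 34.2 = 35.22 Ω
I = V / R_total = 214 / 35.22 = 6.077 A
Voltage across the parallel pair: V_p = I × R_p = 6.077 × 1.015 = 6.171 V
R2 sits across V_p; its power is V_p²/R.
P_R2 = (6.171)² / 1.80 = 21.16 W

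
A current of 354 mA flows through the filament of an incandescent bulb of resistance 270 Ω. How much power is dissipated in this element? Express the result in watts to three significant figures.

The current through and the resistance of the element are both given; use P = I²R.
P = (0.3540 A)² × 270 Ω = 33.84 W

33.8 W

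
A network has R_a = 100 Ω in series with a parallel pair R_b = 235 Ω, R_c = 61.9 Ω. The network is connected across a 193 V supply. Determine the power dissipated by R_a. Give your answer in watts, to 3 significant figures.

168 W

First combine the parallel branches into one equivalent R_p, then R_a + R_p is a series pair.
R_p = (235×61.9)/(235+61.9) = 48.99 Ω
R_total = 100 + 48.99 = 149.0 Ω
I = V / R_total = 193 / 149.0 = 1.295 A
All the current flows through R_a; use P = I²R.
P_R_a = (1.295)² × 100 = 167.8 W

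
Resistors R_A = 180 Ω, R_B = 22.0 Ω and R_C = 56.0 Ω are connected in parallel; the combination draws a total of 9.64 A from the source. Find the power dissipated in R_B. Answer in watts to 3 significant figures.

Parallel branches share V, not I — compute V via R_eq, then use V²/R for the target branch.
1/R_eq = 1/180 + 1/22.0 + 1/56.0 ⇒ R_eq = 14.52 Ω
V = I_total × R_eq = 9.640 × 14.52 = 140.0 V
P_R_B = V² / R_B = (140.0)² / 22.0 = 890.6 W

891 W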